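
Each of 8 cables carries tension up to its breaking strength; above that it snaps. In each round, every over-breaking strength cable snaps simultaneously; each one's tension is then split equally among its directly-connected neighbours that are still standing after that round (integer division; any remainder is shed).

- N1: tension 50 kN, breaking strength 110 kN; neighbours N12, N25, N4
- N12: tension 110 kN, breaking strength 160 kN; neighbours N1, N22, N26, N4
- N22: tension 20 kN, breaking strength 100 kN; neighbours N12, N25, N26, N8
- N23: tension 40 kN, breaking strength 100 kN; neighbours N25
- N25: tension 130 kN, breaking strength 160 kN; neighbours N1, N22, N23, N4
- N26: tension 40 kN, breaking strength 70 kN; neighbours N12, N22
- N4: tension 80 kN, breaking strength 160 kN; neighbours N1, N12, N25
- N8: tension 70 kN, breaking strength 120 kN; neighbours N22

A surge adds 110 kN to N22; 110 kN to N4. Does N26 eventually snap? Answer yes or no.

Round 1 — N22 at 130 > 100; N4 at 190 > 160. N22, N4 snap.
  N22 sheds 130 kN to N12, N25, N26, N8: 32 each (2 lost).
    N12: 110+32 = 142 ≤ 160
    N25: 130+32 = 162 > 160
    N26: 40+32 = 72 > 70
    N8: 70+32 = 102 ≤ 120
  N4 sheds 190 kN to N1, N12, N25: 63 each (1 lost).
    N1: 50+63 = 113 > 110
    N12: 142+63 = 205 > 160
    N25: 162+63 = 225 > 160
Round 2 — N1, N12, N25, N26 snap.
  N1 sheds 113 kN: no online neighbours, lost.
  N12 sheds 205 kN: no online neighbours, lost.
  N25 sheds 225 kN to N23: 225 each.
    N23: 40+225 = 265 > 100
  N26 sheds 72 kN: no online neighbours, lost.
Round 3 — N23 snaps.
  N23 sheds 265 kN: no online neighbours, lost.
No further breaks.

yes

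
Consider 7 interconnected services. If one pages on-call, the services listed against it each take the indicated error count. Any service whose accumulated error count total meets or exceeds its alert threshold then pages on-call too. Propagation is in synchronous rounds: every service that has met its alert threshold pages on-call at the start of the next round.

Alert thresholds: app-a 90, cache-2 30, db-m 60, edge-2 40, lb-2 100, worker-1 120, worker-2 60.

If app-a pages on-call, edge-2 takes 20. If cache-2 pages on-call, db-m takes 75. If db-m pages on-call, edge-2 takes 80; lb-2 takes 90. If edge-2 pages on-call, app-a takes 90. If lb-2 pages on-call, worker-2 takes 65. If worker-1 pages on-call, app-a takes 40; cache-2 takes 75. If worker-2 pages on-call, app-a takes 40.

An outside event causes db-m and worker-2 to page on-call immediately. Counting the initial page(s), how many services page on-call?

4

Round 1 — db-m, worker-2 page on-call (initial).
  app-a: +40 → 40 < 90
  edge-2: +80 → 80 ≥ 40
  lb-2: +90 → 90 < 100
Round 2 — edge-2 pages on-call.
  app-a: +90 → 130 ≥ 90
Round 3 — app-a pages on-call.
No further pages.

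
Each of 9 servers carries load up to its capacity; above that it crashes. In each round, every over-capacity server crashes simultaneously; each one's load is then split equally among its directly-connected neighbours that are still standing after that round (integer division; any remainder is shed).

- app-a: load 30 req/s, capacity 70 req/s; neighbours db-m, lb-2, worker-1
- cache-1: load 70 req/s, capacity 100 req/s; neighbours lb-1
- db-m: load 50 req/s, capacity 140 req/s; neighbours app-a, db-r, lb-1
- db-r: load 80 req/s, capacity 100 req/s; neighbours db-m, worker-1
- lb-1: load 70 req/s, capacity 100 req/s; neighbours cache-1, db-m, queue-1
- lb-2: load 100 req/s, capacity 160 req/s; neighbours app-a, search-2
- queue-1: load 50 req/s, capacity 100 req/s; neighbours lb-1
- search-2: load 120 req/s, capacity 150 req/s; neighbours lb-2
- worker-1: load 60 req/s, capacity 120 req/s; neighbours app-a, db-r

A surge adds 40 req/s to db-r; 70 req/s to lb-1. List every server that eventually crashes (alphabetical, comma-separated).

app-a, cache-1, db-m, db-r, lb-1, lb-2, search-2, worker-1

Round 1 — db-r at 120 > 100; lb-1 at 140 > 100. db-r, lb-1 crash.
  db-r sheds 120 req/s to db-m, worker-1: 60 each.
    db-m: 50+60 = 110 ≤ 140
    worker-1: 60+60 = 120 ≤ 120
  lb-1 sheds 140 req/s to cache-1, db-m, queue-1: 46 each (2 lost).
    cache-1: 70+46 = 116 > 100
    db-m: 110+46 = 156 > 140
    queue-1: 50+46 = 96 ≤ 100
Round 2 — cache-1, db-m crash.
  cache-1 sheds 116 req/s: no online neighbours, lost.
  db-m sheds 156 req/s to app-a: 156 each.
    app-a: 30+156 = 186 > 70
Round 3 — app-a crashes.
  app-a sheds 186 req/s to lb-2, worker-1: 93 each.
    lb-2: 100+93 = 193 > 160
    worker-1: 120+93 = 213 > 120
Round 4 — lb-2, worker-1 crash.
  lb-2 sheds 193 req/s to search-2: 193 each.
    search-2: 120+193 = 313 > 150
  worker-1 sheds 213 req/s: no online neighbours, lost.
Round 5 — search-2 crashes.
  search-2 sheds 313 req/s: no online neighbours, lost.
No further crashes.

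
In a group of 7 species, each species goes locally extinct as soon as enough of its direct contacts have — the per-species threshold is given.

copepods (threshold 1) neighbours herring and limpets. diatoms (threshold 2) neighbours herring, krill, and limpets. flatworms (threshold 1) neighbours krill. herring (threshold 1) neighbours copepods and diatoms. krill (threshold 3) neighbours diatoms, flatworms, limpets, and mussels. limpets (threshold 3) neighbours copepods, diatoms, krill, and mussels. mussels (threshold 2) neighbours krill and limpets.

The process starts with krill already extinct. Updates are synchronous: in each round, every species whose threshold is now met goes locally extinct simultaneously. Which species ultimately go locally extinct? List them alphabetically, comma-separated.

flatworms, krill

Round 1 — krill goes locally extinct (initial).
Round 2 — checking thresholds:
  diatoms: 1 of 3 neighbours < 2, below threshold.
  flatworms: 1 of 1 neighbours ≥ 1, goes locally extinct.
  limpets: 1 of 4 neighbours < 3, below threshold.
  mussels: 1 of 2 neighbours < 2, below threshold.
Round 3 — no new extinctions; cascade stops.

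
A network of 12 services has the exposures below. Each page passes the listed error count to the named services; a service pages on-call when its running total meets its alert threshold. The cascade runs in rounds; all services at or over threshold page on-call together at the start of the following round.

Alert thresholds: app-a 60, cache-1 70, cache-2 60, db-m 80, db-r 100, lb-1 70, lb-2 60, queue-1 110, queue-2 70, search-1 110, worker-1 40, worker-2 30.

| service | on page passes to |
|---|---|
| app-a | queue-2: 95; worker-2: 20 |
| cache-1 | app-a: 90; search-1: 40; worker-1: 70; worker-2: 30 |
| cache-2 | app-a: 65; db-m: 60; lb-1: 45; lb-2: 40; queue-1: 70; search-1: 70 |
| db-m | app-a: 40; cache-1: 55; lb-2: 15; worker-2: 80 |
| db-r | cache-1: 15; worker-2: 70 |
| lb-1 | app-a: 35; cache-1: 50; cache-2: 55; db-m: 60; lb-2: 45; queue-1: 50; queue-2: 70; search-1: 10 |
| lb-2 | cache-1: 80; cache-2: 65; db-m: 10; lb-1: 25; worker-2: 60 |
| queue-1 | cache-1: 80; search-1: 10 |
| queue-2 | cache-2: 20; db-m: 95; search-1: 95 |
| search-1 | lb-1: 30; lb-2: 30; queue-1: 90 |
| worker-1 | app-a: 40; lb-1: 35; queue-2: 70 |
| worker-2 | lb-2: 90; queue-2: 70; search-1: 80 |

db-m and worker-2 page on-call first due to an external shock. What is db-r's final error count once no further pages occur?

0

Round 1 — db-m, worker-2 page on-call (initial).
  app-a: +40 → 40 < 60
  cache-1: +55 → 55 < 70
  lb-2: +15+90 → 105 ≥ 60
  queue-2: +70 → 70 ≥ 70
  search-1: +80 → 80 < 110
Round 2 — lb-2, queue-2 page on-call.
  cache-1: +80 → 135 ≥ 70
  cache-2: +65+20 → 85 ≥ 60
  lb-1: +25 → 25 < 70
  search-1: +95 → 175 ≥ 110
Round 3 — cache-1, cache-2, search-1 page on-call.
  app-a: +90+65 → 195 ≥ 60
  lb-1: +45+30 → 100 ≥ 70
  queue-1: +70+90 → 160 ≥ 110
  worker-1: +70 → 70 ≥ 40
Round 4 — app-a, lb-1, queue-1, worker-1 page on-call.
No further pages.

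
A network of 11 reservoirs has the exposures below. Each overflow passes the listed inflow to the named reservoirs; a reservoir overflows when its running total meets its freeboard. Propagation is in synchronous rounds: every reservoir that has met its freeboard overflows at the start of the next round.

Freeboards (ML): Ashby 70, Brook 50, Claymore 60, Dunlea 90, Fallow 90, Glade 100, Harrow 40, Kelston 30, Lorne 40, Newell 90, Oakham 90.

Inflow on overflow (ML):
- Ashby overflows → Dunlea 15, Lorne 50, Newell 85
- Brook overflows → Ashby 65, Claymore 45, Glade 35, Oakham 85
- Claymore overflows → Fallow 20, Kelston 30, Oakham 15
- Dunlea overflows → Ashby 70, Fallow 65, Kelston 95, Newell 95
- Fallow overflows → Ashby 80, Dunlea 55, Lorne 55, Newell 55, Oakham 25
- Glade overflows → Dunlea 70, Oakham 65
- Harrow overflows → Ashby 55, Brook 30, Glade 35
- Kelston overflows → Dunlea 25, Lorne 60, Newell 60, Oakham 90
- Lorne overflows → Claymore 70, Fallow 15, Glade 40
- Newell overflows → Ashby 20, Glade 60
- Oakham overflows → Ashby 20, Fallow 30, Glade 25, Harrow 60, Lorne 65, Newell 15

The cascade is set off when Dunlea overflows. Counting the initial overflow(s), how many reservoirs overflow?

Round 1 — Dunlea overflows (initial).
  Ashby: +70 → 70 ≥ 70
  Fallow: +65 → 65 < 90
  Kelston: +95 → 95 ≥ 30
  Newell: +95 → 95 ≥ 90
Round 2 — Ashby, Kelston, Newell overflow.
  Glade: +60 → 60 < 100
  Lorne: +50+60 → 110 ≥ 40
  Oakham: +90 → 90 ≥ 90
Round 3 — Lorne, Oakham overflow.
  Claymore: +70 → 70 ≥ 60
  Fallow: +15+30 → 110 ≥ 90
  Glade: +40+25 → 125 ≥ 100
  Harrow: +60 → 60 ≥ 40
Round 4 — Claymore, Fallow, Glade, Harrow overflow.
  Brook: +30 → 30 < 50
No further overflows.

10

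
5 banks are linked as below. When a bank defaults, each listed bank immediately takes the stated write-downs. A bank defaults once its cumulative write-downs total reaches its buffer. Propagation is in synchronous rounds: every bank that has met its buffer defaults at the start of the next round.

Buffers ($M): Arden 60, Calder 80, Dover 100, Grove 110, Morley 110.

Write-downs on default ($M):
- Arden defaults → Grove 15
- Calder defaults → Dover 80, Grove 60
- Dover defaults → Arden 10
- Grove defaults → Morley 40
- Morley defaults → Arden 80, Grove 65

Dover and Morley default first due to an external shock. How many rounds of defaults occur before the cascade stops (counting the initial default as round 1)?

2

Round 1 — Dover, Morley default (initial).
  Arden: +10+80 → 90 ≥ 60
  Grove: +65 → 65 < 110
Round 2 — Arden defaults.
  Grove: +15 → 80 < 110
No further defaults.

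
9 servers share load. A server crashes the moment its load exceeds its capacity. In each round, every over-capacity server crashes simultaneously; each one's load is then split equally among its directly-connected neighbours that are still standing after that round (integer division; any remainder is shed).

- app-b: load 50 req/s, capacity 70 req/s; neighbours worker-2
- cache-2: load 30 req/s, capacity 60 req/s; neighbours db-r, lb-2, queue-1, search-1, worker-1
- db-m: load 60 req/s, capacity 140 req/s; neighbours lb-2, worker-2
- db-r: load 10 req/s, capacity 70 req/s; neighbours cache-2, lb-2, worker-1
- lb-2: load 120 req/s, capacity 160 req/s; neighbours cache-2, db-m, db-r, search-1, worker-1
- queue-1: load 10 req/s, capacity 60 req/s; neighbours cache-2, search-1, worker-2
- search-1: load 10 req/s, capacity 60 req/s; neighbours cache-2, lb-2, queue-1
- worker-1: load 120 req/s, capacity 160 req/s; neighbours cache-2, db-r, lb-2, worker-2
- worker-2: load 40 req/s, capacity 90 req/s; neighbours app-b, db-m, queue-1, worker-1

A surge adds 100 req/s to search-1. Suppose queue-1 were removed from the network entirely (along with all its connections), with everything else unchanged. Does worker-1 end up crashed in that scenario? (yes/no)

yes

With queue-1 removed:
Round 1 — search-1 at 110 > 60. search-1 crashes.
  search-1 sheds 110 req/s to cache-2, lb-2: 55 each.
    cache-2: 30+55 = 85 > 60
    lb-2: 120+55 = 175 > 160
Round 2 — cache-2, lb-2 crash.
  cache-2 sheds 85 req/s to db-r, worker-1: 42 each (1 lost).
    db-r: 10+42 = 52 ≤ 70
    worker-1: 120+42 = 162 > 160
  lb-2 sheds 175 req/s to db-m, db-r, worker-1: 58 each (1 lost).
    db-m: 60+58 = 118 ≤ 140
    db-r: 52+58 = 110 > 70
    worker-1: 162+58 = 220 > 160
Round 3 — db-r, worker-1 crash.
  db-r sheds 110 req/s: no online neighbours, lost.
  worker-1 sheds 220 req/s to worker-2: 220 each.
    worker-2: 40+220 = 260 > 90
Round 4 — worker-2 crashes.
  worker-2 sheds 260 req/s to app-b, db-m: 130 each.
    app-b: 50+130 = 180 > 70
    db-m: 118+130 = 248 > 140
Round 5 — app-b, db-m crash.
  app-b sheds 180 req/s: no online neighbours, lost.
  db-m sheds 248 req/s: no online neighbours, lost.
No further crashes.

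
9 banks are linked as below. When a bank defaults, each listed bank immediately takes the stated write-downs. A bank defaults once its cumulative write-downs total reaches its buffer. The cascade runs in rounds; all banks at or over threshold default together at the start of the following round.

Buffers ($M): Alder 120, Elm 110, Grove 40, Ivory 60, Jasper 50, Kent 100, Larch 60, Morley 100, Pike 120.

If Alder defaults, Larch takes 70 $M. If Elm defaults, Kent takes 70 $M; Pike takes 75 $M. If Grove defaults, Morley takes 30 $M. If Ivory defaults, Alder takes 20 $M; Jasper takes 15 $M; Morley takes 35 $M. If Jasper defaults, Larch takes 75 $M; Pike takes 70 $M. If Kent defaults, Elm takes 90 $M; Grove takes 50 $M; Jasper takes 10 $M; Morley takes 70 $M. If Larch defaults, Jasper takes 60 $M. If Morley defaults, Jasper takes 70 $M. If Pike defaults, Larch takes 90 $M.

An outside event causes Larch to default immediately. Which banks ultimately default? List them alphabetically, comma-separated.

Round 1 — Larch defaults (initial).
  Jasper: +60 → 60 ≥ 50
Round 2 — Jasper defaults.
  Pike: +70 → 70 < 120
No further defaults.

Jasper, Larch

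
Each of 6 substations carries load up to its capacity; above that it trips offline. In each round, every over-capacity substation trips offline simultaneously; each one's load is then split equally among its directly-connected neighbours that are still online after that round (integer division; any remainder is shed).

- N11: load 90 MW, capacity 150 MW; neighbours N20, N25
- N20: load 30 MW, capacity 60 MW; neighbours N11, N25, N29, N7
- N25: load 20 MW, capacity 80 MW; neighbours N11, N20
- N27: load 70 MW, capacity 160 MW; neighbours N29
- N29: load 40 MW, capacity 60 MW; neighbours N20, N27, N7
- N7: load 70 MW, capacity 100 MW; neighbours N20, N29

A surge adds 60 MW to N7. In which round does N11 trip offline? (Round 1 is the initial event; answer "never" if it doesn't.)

never

Round 1 — N7 at 130 > 100. N7 trips offline.
  N7 sheds 130 MW to N20, N29: 65 each.
    N20: 30+65 = 95 > 60
    N29: 40+65 = 105 > 60
Round 2 — N20, N29 trip offline.
  N20 sheds 95 MW to N11, N25: 47 each (1 lost).
    N11: 90+47 = 137 ≤ 150
    N25: 20+47 = 67 ≤ 80
  N29 sheds 105 MW to N27: 105 each.
    N27: 70+105 = 175 > 160
Round 3 — N27 trips offline.
  N27 sheds 175 MW: no online neighbours, lost.
No further trips.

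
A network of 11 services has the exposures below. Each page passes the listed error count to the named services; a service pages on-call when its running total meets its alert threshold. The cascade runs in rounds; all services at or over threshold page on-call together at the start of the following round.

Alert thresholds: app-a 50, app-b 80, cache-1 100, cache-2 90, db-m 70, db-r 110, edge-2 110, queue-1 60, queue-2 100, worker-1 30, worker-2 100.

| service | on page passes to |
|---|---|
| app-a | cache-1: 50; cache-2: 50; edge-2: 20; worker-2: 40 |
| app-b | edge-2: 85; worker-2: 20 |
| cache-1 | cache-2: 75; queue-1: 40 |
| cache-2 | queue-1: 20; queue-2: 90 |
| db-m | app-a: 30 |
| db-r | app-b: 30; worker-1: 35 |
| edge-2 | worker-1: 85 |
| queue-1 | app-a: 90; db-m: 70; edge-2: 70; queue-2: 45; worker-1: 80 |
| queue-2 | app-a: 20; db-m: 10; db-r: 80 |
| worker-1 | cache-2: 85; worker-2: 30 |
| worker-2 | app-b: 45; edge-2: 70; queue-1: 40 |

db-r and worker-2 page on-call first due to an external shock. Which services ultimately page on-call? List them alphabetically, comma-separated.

Round 1 — db-r, worker-2 page on-call (initial).
  app-b: +30+45 → 75 < 80
  edge-2: +70 → 70 < 110
  queue-1: +40 → 40 < 60
  worker-1: +35 → 35 ≥ 30
Round 2 — worker-1 pages on-call.
  cache-2: +85 → 85 < 90
No further pages.

db-r, worker-1, worker-2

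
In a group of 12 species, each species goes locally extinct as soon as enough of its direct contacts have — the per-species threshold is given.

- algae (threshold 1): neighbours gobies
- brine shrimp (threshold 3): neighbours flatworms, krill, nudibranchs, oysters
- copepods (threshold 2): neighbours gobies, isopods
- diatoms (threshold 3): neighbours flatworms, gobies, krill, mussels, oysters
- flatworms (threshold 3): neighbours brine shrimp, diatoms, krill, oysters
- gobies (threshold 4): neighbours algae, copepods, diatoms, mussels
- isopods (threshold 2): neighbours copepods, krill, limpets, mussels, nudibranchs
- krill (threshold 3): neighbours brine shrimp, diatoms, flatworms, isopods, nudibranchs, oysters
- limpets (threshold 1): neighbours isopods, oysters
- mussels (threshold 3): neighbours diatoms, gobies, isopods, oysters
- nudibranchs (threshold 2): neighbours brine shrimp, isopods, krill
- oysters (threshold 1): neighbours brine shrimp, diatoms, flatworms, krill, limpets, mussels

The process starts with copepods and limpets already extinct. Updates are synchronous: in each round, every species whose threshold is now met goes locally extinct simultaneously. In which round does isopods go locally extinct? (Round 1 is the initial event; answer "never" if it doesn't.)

Round 1 — copepods, limpets go locally extinct (initial).
Round 2 — checking thresholds:
  gobies: 1 of 4 neighbours < 4, below threshold.
  isopods: 2 of 5 neighbours ≥ 2, goes locally extinct.
  oysters: 1 of 6 neighbours ≥ 1, goes locally extinct.
Round 3 — no new extinctions; cascade stops.

2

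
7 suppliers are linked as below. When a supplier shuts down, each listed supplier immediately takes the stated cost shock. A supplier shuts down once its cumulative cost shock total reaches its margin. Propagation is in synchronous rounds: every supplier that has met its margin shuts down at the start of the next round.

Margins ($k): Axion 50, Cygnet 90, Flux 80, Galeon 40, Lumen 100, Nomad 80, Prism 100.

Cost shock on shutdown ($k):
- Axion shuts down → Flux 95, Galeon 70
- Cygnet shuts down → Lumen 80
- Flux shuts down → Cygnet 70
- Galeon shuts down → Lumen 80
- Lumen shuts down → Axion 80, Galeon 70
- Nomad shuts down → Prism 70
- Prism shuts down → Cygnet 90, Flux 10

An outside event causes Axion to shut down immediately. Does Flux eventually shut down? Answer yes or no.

yes

Round 1 — Axion shuts down (initial).
  Flux: +95 → 95 ≥ 80
  Galeon: +70 → 70 ≥ 40
Round 2 — Flux, Galeon shut down.
  Cygnet: +70 → 70 < 90
  Lumen: +80 → 80 < 100
No further shutdowns.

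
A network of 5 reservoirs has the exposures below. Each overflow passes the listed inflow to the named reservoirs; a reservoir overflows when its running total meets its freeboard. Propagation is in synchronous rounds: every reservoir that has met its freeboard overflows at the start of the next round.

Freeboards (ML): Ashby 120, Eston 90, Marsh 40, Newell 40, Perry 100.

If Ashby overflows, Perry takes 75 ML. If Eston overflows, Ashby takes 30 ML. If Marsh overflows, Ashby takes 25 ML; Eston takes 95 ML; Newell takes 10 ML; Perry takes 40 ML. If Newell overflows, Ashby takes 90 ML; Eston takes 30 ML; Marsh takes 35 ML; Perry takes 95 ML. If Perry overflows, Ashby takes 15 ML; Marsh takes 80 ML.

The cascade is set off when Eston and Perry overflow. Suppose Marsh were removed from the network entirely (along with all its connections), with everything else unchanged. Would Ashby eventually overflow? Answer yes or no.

no

With Marsh removed:
Round 1 — Eston, Perry overflow (initial).
  Ashby: +30+15 → 45 < 120
No further overflows.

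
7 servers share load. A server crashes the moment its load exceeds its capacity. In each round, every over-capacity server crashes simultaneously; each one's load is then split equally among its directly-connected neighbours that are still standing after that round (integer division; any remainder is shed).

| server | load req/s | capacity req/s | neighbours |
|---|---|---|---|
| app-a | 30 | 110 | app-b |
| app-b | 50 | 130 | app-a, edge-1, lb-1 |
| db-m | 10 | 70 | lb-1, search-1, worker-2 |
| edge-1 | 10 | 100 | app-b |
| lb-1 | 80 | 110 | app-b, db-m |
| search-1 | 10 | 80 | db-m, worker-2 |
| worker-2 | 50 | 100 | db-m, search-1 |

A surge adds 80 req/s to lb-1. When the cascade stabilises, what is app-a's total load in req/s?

Round 1 — lb-1 at 160 > 110. lb-1 crashes.
  lb-1 sheds 160 req/s to app-b, db-m: 80 each.
    app-b: 50+80 = 130 ≤ 130
    db-m: 10+80 = 90 > 70
Round 2 — db-m crashes.
  db-m sheds 90 req/s to search-1, worker-2: 45 each.
    search-1: 10+45 = 55 ≤ 80
    worker-2: 50+45 = 95 ≤ 100
No further crashes.

30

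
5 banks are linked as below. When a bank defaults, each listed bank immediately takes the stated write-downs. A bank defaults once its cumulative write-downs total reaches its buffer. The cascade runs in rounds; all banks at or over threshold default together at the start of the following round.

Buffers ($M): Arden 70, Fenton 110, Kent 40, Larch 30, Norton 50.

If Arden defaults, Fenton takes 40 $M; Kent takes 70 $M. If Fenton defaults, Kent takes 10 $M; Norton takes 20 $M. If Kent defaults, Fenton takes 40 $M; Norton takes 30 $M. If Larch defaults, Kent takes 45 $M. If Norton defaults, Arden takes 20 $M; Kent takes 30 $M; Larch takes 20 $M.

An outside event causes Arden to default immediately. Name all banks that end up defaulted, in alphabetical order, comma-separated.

Round 1 — Arden defaults (initial).
  Fenton: +40 → 40 < 110
  Kent: +70 → 70 ≥ 40
Round 2 — Kent defaults.
  Fenton: +40 → 80 < 110
  Norton: +30 → 30 < 50
No further defaults.

Arden, Kent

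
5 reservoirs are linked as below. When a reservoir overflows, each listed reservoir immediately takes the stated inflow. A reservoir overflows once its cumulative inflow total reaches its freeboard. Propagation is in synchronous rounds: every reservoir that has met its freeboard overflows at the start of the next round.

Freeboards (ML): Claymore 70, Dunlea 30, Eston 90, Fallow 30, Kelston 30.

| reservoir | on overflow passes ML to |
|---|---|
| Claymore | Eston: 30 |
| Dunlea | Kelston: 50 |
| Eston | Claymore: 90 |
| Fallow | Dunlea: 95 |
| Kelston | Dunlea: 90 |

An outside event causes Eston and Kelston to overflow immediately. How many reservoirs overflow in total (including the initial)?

4

Round 1 — Eston, Kelston overflow (initial).
  Claymore: +90 → 90 ≥ 70
  Dunlea: +90 → 90 ≥ 30
Round 2 — Claymore, Dunlea overflow.
No further overflows.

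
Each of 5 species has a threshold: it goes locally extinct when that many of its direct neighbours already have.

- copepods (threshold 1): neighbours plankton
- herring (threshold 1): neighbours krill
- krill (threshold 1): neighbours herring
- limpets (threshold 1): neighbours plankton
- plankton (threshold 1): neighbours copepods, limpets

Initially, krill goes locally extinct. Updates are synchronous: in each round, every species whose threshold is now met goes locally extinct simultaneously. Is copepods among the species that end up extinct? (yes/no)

Round 1 — krill goes locally extinct (initial).
Round 2 — checking thresholds:
  herring: 1 of 1 neighbours ≥ 1, goes locally extinct.
Round 3 — no new extinctions; cascade stops.

no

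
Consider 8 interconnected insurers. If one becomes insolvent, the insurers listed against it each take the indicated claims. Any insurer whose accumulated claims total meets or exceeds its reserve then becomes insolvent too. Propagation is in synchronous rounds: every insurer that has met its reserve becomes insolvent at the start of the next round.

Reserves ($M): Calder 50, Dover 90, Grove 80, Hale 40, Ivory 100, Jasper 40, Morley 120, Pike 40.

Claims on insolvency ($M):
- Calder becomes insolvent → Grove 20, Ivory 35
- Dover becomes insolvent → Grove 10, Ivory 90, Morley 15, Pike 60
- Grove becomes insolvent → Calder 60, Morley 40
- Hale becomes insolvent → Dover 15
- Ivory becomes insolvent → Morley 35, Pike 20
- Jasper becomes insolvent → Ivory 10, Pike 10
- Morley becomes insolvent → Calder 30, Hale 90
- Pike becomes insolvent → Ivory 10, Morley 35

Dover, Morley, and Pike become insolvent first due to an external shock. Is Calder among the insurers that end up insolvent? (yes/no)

no

Round 1 — Dover, Morley, Pike become insolvent (initial).
  Calder: +30 → 30 < 50
  Grove: +10 → 10 < 80
  Hale: +90 → 90 ≥ 40
  Ivory: +90+10 → 100 ≥ 100
Round 2 — Hale, Ivory become insolvent.
No further insolvencies.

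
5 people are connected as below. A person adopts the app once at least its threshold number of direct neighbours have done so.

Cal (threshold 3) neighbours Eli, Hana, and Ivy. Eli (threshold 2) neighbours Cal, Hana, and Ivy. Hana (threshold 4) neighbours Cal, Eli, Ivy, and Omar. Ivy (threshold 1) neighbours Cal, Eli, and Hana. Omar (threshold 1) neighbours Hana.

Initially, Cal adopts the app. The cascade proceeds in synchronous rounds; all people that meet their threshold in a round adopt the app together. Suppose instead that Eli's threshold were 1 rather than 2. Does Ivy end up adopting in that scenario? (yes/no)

With Eli's threshold at 1:
Round 1 — Cal adopts the app (initial).
Round 2 — checking thresholds:
  Eli: 1 of 3 neighbours ≥ 1, adopts the app.
  Hana: 1 of 4 neighbours < 4, not yet.
  Ivy: 1 of 3 neighbours ≥ 1, adopts the app.
Round 3 — no new adoptions; cascade stops.

yes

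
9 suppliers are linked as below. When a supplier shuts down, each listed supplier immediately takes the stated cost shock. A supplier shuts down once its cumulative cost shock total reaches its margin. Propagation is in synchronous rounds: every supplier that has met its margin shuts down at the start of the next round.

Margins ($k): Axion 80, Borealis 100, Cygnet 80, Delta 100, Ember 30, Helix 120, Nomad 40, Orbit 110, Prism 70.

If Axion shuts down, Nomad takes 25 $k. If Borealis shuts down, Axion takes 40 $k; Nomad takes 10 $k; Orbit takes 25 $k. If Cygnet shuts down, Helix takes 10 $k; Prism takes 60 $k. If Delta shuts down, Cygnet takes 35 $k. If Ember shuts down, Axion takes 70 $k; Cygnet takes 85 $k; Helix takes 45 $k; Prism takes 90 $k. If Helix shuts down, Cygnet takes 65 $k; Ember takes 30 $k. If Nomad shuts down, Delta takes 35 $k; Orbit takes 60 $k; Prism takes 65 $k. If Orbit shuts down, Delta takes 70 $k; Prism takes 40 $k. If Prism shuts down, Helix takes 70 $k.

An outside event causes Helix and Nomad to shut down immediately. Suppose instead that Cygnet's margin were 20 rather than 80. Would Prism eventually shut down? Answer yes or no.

yes

With Cygnet's margin at 20:
Round 1 — Helix, Nomad shut down (initial).
  Cygnet: +65 → 65 ≥ 20
  Delta: +35 → 35 < 100
  Ember: +30 → 30 ≥ 30
  Orbit: +60 → 60 < 110
  Prism: +65 → 65 < 70
Round 2 — Cygnet, Ember shut down.
  Axion: +70 → 70 < 80
  Prism: +60+90 → 215 ≥ 70
Round 3 — Prism shuts down.
No further shutdowns.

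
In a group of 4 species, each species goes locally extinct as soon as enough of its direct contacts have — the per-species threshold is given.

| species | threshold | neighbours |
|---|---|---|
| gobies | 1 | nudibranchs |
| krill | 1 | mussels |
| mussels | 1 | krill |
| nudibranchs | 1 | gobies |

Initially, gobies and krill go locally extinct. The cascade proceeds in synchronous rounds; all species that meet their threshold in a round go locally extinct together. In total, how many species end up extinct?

4

Round 1 — gobies, krill go locally extinct (initial).
Round 2 — checking thresholds:
  mussels: 1 of 1 neighbours ≥ 1, goes locally extinct.
  nudibranchs: 1 of 1 neighbours ≥ 1, goes locally extinct.
Round 3 — no new extinctions; cascade stops.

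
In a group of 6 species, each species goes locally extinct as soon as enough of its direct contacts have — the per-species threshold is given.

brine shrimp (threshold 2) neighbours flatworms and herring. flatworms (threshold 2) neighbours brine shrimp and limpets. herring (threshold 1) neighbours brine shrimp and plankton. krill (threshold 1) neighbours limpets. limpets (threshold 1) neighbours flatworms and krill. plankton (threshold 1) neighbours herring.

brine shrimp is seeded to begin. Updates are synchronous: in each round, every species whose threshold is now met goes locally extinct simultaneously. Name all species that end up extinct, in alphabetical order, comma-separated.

brine shrimp, herring, plankton

Round 1 — brine shrimp goes locally extinct (initial).
Round 2 — checking thresholds:
  flatworms: 1 of 2 neighbours < 2, below threshold.
  herring: 1 of 2 neighbours ≥ 1, goes locally extinct.
Round 3 — checking thresholds:
  flatworms: 1 of 2 neighbours < 2, below threshold.
  plankton: 1 of 1 neighbours ≥ 1, goes locally extinct.
Round 4 — no new extinctions; cascade stops.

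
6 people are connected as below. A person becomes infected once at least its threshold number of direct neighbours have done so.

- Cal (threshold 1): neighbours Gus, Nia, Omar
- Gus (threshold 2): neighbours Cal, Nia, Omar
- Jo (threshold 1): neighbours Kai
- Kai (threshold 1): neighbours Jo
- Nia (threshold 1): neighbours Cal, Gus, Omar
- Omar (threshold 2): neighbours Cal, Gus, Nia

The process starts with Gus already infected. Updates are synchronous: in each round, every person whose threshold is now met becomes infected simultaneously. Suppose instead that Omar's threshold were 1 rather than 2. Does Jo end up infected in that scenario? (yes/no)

no

With Omar's threshold at 1:
Round 1 — Gus becomes infected (initial).
Round 2 — checking thresholds:
  Cal: 1 of 3 neighbours ≥ 1, becomes infected.
  Nia: 1 of 3 neighbours ≥ 1, becomes infected.
  Omar: 1 of 3 neighbours ≥ 1, becomes infected.
Round 3 — no new infections; cascade stops.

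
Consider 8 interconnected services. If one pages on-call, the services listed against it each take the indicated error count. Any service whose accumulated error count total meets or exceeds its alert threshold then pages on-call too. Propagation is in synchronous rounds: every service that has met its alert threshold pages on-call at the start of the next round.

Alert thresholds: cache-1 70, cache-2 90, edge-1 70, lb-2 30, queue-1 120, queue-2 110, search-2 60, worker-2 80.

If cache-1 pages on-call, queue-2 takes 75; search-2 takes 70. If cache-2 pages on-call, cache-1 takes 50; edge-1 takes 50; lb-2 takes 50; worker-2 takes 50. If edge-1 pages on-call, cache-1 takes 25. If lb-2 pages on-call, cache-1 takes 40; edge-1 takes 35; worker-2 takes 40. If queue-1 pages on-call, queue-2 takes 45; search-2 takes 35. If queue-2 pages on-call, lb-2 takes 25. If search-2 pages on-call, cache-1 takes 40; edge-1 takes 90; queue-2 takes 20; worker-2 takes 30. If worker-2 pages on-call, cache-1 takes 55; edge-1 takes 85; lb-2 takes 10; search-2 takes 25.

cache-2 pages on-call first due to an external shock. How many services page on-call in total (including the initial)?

6

Round 1 — cache-2 pages on-call (initial).
  cache-1: +50 → 50 < 70
  edge-1: +50 → 50 < 70
  lb-2: +50 → 50 ≥ 30
  worker-2: +50 → 50 < 80
Round 2 — lb-2 pages on-call.
  cache-1: +40 → 90 ≥ 70
  edge-1: +35 → 85 ≥ 70
  worker-2: +40 → 90 ≥ 80
Round 3 — cache-1, edge-1, worker-2 page on-call.
  queue-2: +75 → 75 < 110
  search-2: +70+25 → 95 ≥ 60
Round 4 — search-2 pages on-call.
  queue-2: +20 → 95 < 110
No further pages.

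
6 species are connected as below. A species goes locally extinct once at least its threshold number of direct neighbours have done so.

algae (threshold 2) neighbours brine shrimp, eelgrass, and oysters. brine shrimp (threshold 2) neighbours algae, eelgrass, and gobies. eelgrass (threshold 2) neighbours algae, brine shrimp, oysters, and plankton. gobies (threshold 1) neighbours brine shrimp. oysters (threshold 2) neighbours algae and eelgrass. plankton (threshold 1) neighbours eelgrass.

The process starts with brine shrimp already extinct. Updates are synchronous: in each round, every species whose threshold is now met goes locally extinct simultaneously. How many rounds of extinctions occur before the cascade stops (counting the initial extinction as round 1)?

2

Round 1 — brine shrimp goes locally extinct (initial).
Round 2 — checking thresholds:
  algae: 1 of 3 neighbours < 2, not yet.
  eelgrass: 1 of 4 neighbours < 2, not yet.
  gobies: 1 of 1 neighbours ≥ 1, goes locally extinct.
Round 3 — no new extinctions; cascade stops.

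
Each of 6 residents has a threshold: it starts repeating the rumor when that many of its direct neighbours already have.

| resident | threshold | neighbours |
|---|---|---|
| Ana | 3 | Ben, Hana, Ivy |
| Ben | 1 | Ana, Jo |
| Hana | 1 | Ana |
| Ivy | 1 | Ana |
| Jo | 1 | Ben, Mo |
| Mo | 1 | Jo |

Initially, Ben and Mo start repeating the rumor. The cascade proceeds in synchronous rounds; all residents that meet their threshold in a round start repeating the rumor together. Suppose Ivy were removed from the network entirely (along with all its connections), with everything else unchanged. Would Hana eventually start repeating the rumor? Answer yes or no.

no

With Ivy removed:
Round 1 — Ben, Mo start repeating the rumor (initial).
Round 2 — checking thresholds:
  Ana: 1 of 2 neighbours < 3, below threshold.
  Jo: 2 of 2 neighbours ≥ 1, starts repeating the rumor.
Round 3 — no new spreads; cascade stops.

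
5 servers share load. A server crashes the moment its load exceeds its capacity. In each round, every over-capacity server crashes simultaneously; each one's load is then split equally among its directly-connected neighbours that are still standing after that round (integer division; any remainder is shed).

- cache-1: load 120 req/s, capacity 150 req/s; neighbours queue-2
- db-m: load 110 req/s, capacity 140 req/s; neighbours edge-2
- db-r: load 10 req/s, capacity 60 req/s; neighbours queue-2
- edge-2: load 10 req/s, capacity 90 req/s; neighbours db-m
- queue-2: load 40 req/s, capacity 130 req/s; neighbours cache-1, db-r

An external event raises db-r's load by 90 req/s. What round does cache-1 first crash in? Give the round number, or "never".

3

Round 1 — db-r at 100 > 60. db-r crashes.
  db-r sheds 100 req/s to queue-2: 100 each.
    queue-2: 40+100 = 140 > 130
Round 2 — queue-2 crashes.
  queue-2 sheds 140 req/s to cache-1: 140 each.
    cache-1: 120+140 = 260 > 150
Round 3 — cache-1 crashes.
  cache-1 sheds 260 req/s: no online neighbours, lost.
No further crashes.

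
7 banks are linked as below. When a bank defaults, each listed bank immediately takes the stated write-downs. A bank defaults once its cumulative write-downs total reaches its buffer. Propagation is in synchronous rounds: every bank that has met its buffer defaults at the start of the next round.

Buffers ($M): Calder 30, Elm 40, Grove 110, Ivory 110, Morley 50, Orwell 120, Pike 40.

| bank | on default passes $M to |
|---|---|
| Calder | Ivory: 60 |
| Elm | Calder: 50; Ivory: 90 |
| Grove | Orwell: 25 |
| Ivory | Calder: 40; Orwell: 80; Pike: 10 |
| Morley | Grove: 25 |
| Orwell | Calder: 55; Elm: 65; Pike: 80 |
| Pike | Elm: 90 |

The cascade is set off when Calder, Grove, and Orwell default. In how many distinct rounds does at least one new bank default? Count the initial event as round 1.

Round 1 — Calder, Grove, Orwell default (initial).
  Elm: +65 → 65 ≥ 40
  Ivory: +60 → 60 < 110
  Pike: +80 → 80 ≥ 40
Round 2 — Elm, Pike default.
  Ivory: +90 → 150 ≥ 110
Round 3 — Ivory defaults.
No further defaults.

3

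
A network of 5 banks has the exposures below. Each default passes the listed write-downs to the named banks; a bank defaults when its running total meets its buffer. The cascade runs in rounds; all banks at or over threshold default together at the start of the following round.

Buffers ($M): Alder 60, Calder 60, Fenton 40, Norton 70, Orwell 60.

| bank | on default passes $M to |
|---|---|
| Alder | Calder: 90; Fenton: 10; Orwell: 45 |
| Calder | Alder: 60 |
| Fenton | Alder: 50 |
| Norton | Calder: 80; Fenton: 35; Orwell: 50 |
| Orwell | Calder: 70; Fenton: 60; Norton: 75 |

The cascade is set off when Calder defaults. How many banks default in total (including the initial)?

Round 1 — Calder defaults (initial).
  Alder: +60 → 60 ≥ 60
Round 2 — Alder defaults.
  Fenton: +10 → 10 < 40
  Orwell: +45 → 45 < 60
No further defaults.

2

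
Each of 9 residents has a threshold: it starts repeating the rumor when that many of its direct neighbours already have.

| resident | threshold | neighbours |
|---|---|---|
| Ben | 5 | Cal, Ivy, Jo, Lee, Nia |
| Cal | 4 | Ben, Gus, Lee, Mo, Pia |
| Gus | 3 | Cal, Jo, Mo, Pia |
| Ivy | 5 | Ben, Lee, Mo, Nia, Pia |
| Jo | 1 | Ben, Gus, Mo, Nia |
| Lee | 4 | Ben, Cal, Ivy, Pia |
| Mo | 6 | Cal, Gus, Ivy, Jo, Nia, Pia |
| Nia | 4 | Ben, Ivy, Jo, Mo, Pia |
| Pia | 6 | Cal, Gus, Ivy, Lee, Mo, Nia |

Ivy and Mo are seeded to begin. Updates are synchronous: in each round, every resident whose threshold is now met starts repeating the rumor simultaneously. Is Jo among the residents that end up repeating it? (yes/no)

Round 1 — Ivy, Mo start repeating the rumor (initial).
Round 2 — checking thresholds:
  Ben: 1 of 5 neighbours < 5, below threshold.
  Cal: 1 of 5 neighbours < 4, below threshold.
  Gus: 1 of 4 neighbours < 3, below threshold.
  Jo: 1 of 4 neighbours ≥ 1, starts repeating the rumor.
  Lee: 1 of 4 neighbours < 4, below threshold.
  Nia: 2 of 5 neighbours < 4, below threshold.
  Pia: 2 of 6 neighbours < 6, below threshold.
Round 3 — no new spreads; cascade stops.

yes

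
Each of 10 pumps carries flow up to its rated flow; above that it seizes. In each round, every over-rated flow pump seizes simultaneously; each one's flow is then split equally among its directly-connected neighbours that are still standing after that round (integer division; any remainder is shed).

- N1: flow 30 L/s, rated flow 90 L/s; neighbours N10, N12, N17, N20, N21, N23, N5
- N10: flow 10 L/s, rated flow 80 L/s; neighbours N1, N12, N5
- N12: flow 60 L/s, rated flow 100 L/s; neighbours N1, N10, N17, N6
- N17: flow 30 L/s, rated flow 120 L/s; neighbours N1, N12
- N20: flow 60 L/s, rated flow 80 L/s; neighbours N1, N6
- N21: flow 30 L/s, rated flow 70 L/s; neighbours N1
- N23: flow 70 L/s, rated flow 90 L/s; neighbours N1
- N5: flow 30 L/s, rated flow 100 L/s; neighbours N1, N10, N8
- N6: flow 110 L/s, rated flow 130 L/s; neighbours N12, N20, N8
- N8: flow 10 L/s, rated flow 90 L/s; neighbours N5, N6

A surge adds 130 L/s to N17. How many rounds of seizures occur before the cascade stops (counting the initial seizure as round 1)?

Round 1 — N17 at 160 > 120. N17 seizes.
  N17 sheds 160 L/s to N1, N12: 80 each.
    N1: 30+80 = 110 > 90
    N12: 60+80 = 140 > 100
Round 2 — N1, N12 seize.
  N1 sheds 110 L/s to N10, N20, N21, N23, N5: 22 each.
    N10: 10+22 = 32 ≤ 80
    N20: 60+22 = 82 > 80
    N21: 30+22 = 52 ≤ 70
    N23: 70+22 = 92 > 90
    N5: 30+22 = 52 ≤ 100
  N12 sheds 140 L/s to N10, N6: 70 each.
    N10: 32+70 = 102 > 80
    N6: 110+70 = 180 > 130
Round 3 — N10, N20, N23, N6 seize.
  N10 sheds 102 L/s to N5: 102 each.
    N5: 52+102 = 154 > 100
  N20 sheds 82 L/s: no online neighbours, lost.
  N23 sheds 92 L/s: no online neighbours, lost.
  N6 sheds 180 L/s to N8: 180 each.
    N8: 10+180 = 190 > 90
Round 4 — N5, N8 seize.
  N5 sheds 154 L/s: no online neighbours, lost.
  N8 sheds 190 L/s: no online neighbours, lost.
No further seizures.

4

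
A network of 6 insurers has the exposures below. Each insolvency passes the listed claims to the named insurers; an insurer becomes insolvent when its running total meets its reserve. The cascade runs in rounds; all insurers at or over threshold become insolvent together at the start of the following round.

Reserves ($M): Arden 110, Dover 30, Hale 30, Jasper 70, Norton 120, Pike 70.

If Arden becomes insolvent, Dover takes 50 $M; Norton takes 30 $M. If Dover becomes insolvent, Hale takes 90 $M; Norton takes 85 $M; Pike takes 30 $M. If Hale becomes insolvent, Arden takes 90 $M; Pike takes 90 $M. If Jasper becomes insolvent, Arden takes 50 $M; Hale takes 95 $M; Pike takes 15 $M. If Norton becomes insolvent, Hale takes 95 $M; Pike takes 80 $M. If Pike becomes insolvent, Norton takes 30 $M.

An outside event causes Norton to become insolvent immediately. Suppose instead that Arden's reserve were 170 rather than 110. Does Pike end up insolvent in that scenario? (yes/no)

yes

With Arden's reserve at 170:
Round 1 — Norton becomes insolvent (initial).
  Hale: +95 → 95 ≥ 30
  Pike: +80 → 80 ≥ 70
Round 2 — Hale, Pike become insolvent.
  Arden: +90 → 90 < 170
No further insolvencies.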